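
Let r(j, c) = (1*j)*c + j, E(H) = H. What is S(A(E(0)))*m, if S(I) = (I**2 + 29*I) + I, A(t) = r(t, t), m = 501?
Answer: 0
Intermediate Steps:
r(j, c) = j + c*j (r(j, c) = j*c + j = c*j + j = j + c*j)
A(t) = t*(1 + t)
S(I) = I**2 + 30*I
S(A(E(0)))*m = ((0*(1 + 0))*(30 + 0*(1 + 0)))*501 = ((0*1)*(30 + 0*1))*501 = (0*(30 + 0))*501 = (0*30)*501 = 0*501 = 0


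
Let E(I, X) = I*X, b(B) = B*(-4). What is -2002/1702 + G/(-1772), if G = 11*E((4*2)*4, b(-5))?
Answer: -1941203/376993 ≈ -5.1492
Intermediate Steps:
b(B) = -4*B
G = 7040 (G = 11*(((4*2)*4)*(-4*(-5))) = 11*((8*4)*20) = 11*(32*20) = 11*640 = 7040)
-2002/1702 + G/(-1772) = -2002/1702 + 7040/(-1772) = -2002*1/1702 + 7040*(-1/1772) = -1001/851 - 1760/443 = -1941203/376993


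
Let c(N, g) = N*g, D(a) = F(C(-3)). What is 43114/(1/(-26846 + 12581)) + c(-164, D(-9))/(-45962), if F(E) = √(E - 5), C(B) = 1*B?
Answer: -615021210 + 164*I*√2/22981 ≈ -6.1502e+8 + 0.010092*I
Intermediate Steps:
C(B) = B
F(E) = √(-5 + E)
D(a) = 2*I*√2 (D(a) = √(-5 - 3) = √(-8) = 2*I*√2)
43114/(1/(-26846 + 12581)) + c(-164, D(-9))/(-45962) = 43114/(1/(-26846 + 12581)) - 328*I*√2/(-45962) = 43114/(1/(-14265)) - 328*I*√2*(-1/45962) = 43114/(-1/14265) + 164*I*√2/22981 = 43114*(-14265) + 164*I*√2/22981 = -615021210 + 164*I*√2/22981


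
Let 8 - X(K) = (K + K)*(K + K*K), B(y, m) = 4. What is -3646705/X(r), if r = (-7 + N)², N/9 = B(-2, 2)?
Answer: 3646705/1191061196 ≈ 0.0030617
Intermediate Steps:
N = 36 (N = 9*4 = 36)
r = 841 (r = (-7 + 36)² = 29² = 841)
X(K) = 8 - 2*K*(K + K²) (X(K) = 8 - (K + K)*(K + K*K) = 8 - 2*K*(K + K²))
-3646705/X(r) = -3646705/(8 - 2*841² - 2*841³) = -3646705/(8 - 2*707281 - 2*594823321) = -3646705/(8 - 1414562 - 1189646642) = -3646705/(-1191061196) = -3646705*(-1/1191061196) = 3646705/1191061196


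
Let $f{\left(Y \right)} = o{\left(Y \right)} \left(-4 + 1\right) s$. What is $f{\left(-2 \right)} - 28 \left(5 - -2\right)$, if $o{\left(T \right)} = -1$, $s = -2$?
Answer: $-202$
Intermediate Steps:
$f{\left(Y \right)} = -6$ ($f{\left(Y \right)} = - \left(-4 + 1\right) \left(-2\right) = - \left(-3\right) \left(-2\right) = \left(-1\right) 6 = -6$)
$f{\left(-2 \right)} - 28 \left(5 - -2\right) = -6 - 28 \left(5 - -2\right) = -6 - 28 \left(5 + 2\right) = -6 - 196 = -202$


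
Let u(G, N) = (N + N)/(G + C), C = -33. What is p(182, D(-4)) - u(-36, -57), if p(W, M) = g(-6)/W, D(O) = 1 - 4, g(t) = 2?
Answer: -3435/2093 ≈ -1.6412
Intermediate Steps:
u(G, N) = 2*N/(-33 + G) (u(G, N) = (N + N)/(G - 33) = (2*N)/(-33 + G) = 2*N/(-33 + G))
D(O) = -3
p(W, M) = 2/W
p(182, D(-4)) - u(-36, -57) = 2/182 - 2*(-57)/(-33 - 36) = 2*(1/182) - 2*(-57)/(-69) = 1/91 - 2*(-57)*(-1)/69 = 1/91 - 1*38/23 = 1/91 - 38/23 = -3435/2093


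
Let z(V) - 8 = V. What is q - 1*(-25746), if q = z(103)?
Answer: 25857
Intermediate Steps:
z(V) = 8 + V
q = 111 (q = 8 + 103 = 111)
q - 1*(-25746) = 111 - 1*(-25746) = 111 + 25746 = 25857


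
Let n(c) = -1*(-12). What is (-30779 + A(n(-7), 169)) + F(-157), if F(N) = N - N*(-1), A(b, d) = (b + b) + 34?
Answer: -31035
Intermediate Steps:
n(c) = 12
A(b, d) = 34 + 2*b (A(b, d) = 2*b + 34 = 34 + 2*b)
F(N) = 2*N (F(N) = N + N = 2*N)
(-30779 + A(n(-7), 169)) + F(-157) = (-30779 + (34 + 2*12)) + 2*(-157) = (-30779 + (34 + 24)) - 314 = (-30779 + 58) - 314 = -30721 - 314 = -31035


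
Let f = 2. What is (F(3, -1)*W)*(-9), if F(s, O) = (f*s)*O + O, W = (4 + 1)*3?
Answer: 945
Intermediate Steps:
W = 15 (W = 5*3 = 15)
F(s, O) = O + 2*O*s (F(s, O) = (2*s)*O + O = 2*O*s + O = O + 2*O*s)
(F(3, -1)*W)*(-9) = (-(1 + 2*3)*15)*(-9) = (-(1 + 6)*15)*(-9) = (-1*7*15)*(-9) = -7*15*(-9) = -105*(-9) = 945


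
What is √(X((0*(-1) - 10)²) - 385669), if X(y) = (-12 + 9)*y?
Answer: I*√385969 ≈ 621.26*I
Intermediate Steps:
X(y) = -3*y
√(X((0*(-1) - 10)²) - 385669) = √(-3*(0*(-1) - 10)² - 385669) = √(-3*(0 - 10)² - 385669) = √(-3*(-10)² - 385669) = √(-3*100 - 385669) = √(-300 - 385669) = √(-385969) = I*√385969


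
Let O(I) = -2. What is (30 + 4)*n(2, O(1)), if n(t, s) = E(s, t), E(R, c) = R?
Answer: -68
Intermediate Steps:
n(t, s) = s
(30 + 4)*n(2, O(1)) = (30 + 4)*(-2) = 34*(-2) = -68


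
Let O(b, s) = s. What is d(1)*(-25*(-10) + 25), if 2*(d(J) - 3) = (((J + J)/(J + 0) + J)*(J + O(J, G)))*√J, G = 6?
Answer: 7425/2 ≈ 3712.5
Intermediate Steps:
d(J) = 3 + √J*(2 + J)*(6 + J)/2 (d(J) = 3 + ((((J + J)/(J + 0) + J)*(J + 6))*√J)/2 = 3 + ((((2*J)/J + J)*(6 + J))*√J)/2 = 3 + (((2 + J)*(6 + J))*√J)/2 = 3 + (√J*(2 + J)*(6 + J))/2 = 3 + √J*(2 + J)*(6 + J)/2)
d(1)*(-25*(-10) + 25) = (3 + 1^(5/2)/2 + 4*1^(3/2) + 6*√1)*(-25*(-10) + 25) = (3 + (½)*1 + 4*1 + 6*1)*(250 + 25) = (3 + ½ + 4 + 6)*275 = (27/2)*275 = 7425/2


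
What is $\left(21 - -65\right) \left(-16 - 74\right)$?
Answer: $-7740$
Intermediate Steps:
$\left(21 - -65\right) \left(-16 - 74\right) = \left(21 + 65\right) \left(-90\right) = 86 \left(-90\right) = -7740$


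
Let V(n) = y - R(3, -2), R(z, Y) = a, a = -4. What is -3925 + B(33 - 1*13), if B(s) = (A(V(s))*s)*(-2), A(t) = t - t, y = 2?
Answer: -3925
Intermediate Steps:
R(z, Y) = -4
V(n) = 6 (V(n) = 2 - 1*(-4) = 2 + 4 = 6)
A(t) = 0
B(s) = 0 (B(s) = (0*s)*(-2) = 0*(-2) = 0)
-3925 + B(33 - 1*13) = -3925 + 0 = -3925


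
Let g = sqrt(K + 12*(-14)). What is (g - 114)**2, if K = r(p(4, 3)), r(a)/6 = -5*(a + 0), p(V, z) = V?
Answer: 12708 - 2736*I*sqrt(2) ≈ 12708.0 - 3869.3*I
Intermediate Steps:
r(a) = -30*a (r(a) = 6*(-5*(a + 0)) = 6*(-5*a) = -30*a)
K = -120 (K = -30*4 = -120)
g = 12*I*sqrt(2) (g = sqrt(-120 + 12*(-14)) = sqrt(-120 - 168) = sqrt(-288) = 12*I*sqrt(2) ≈ 16.971*I)
(g - 114)**2 = (12*I*sqrt(2) - 114)**2 = (-114 + 12*I*sqrt(2))**2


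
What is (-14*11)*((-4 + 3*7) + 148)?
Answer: -25410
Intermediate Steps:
(-14*11)*((-4 + 3*7) + 148) = -154*((-4 + 21) + 148) = -154*(17 + 148) = -154*165 = -25410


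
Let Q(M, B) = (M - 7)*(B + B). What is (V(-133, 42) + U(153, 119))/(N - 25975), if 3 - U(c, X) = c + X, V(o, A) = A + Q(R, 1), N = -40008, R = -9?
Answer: 259/65983 ≈ 0.0039253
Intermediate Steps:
Q(M, B) = 2*B*(-7 + M) (Q(M, B) = (-7 + M)*(2*B) = 2*B*(-7 + M))
V(o, A) = -32 + A (V(o, A) = A + 2*1*(-7 - 9) = A + 2*1*(-16) = A - 32 = -32 + A)
U(c, X) = 3 - X - c (U(c, X) = 3 - (c + X) = 3 - (X + c) = 3 + (-X - c) = 3 - X - c)
(V(-133, 42) + U(153, 119))/(N - 25975) = ((-32 + 42) + (3 - 1*119 - 1*153))/(-40008 - 25975) = (10 + (3 - 119 - 153))/(-65983) = (10 - 269)*(-1/65983) = -259*(-1/65983) = 259/65983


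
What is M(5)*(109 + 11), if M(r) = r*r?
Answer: 3000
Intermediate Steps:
M(r) = r**2
M(5)*(109 + 11) = 5**2*(109 + 11) = 25*120 = 3000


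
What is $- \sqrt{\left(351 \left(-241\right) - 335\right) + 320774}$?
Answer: $- 2 \sqrt{58962} \approx -485.64$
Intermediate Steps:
$- \sqrt{\left(351 \left(-241\right) - 335\right) + 320774} = - \sqrt{\left(-84591 - 335\right) + 320774} = - \sqrt{-84926 + 320774} = - \sqrt{235848} = - 2 \sqrt{58962}$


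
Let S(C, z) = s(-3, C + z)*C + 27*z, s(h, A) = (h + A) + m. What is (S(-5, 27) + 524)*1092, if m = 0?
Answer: 1264536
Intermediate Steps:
s(h, A) = A + h (s(h, A) = (h + A) + 0 = (A + h) + 0 = A + h)
S(C, z) = 27*z + C*(-3 + C + z) (S(C, z) = ((C + z) - 3)*C + 27*z = (-3 + C + z)*C + 27*z = C*(-3 + C + z) + 27*z = 27*z + C*(-3 + C + z))
(S(-5, 27) + 524)*1092 = ((27*27 - 5*(-3 - 5 + 27)) + 524)*1092 = ((729 - 5*19) + 524)*1092 = ((729 - 95) + 524)*1092 = (634 + 524)*1092 = 1158*1092 = 1264536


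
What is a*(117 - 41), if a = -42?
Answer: -3192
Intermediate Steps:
a*(117 - 41) = -42*(117 - 41) = -42*76 = -3192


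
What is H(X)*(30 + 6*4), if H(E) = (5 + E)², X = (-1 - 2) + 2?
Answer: 864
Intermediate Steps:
X = -1 (X = -3 + 2 = -1)
H(X)*(30 + 6*4) = (5 - 1)²*(30 + 6*4) = 4²*(30 + 24) = 16*54 = 864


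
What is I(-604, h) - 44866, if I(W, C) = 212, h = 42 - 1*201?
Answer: -44654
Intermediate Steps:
h = -159 (h = 42 - 201 = -159)
I(-604, h) - 44866 = 212 - 44866 = -44654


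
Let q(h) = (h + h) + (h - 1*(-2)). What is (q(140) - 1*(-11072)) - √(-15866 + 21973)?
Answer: 11494 - √6107 ≈ 11416.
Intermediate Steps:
q(h) = 2 + 3*h (q(h) = 2*h + (h + 2) = 2*h + (2 + h) = 2 + 3*h)
(q(140) - 1*(-11072)) - √(-15866 + 21973) = ((2 + 3*140) - 1*(-11072)) - √(-15866 + 21973) = ((2 + 420) + 11072) - √6107 = (422 + 11072) - √6107 = 11494 - √6107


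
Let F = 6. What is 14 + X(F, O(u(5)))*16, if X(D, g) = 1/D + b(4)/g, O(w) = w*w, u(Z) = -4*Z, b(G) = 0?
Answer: 50/3 ≈ 16.667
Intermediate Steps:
O(w) = w²
X(D, g) = 1/D (X(D, g) = 1/D + 0/g = 1/D + 0 = 1/D)
14 + X(F, O(u(5)))*16 = 14 + 16/6 = 14 + (⅙)*16 = 14 + 8/3 = 50/3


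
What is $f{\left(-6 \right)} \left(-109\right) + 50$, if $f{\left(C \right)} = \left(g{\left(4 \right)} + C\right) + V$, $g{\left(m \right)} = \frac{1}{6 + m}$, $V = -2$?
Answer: $\frac{9111}{10} \approx 911.1$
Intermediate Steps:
$f{\left(C \right)} = - \frac{19}{10} + C$ ($f{\left(C \right)} = \left(\frac{1}{6 + 4} + C\right) - 2 = \left(\frac{1}{10} + C\right) - 2 = - \frac{19}{10} + C$)
$f{\left(-6 \right)} \left(-109\right) + 50 = \left(- \frac{19}{10} - 6\right) \left(-109\right) + 50 = \left(- \frac{79}{10}\right) \left(-109\right) + 50 = \frac{8611}{10} + 50 = \frac{9111}{10}$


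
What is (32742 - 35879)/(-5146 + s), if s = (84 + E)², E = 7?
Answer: -3137/3135 ≈ -1.0006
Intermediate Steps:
s = 8281 (s = (84 + 7)² = 91² = 8281)
(32742 - 35879)/(-5146 + s) = (32742 - 35879)/(-5146 + 8281) = -3137/3135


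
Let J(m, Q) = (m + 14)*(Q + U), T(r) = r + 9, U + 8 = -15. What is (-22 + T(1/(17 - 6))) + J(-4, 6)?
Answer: -2012/11 ≈ -182.91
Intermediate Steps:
U = -23 (U = -8 - 15 = -23)
T(r) = 9 + r
J(m, Q) = (-23 + Q)*(14 + m) (J(m, Q) = (m + 14)*(Q - 23) = (14 + m)*(-23 + Q) = (-23 + Q)*(14 + m))
(-22 + T(1/(17 - 6))) + J(-4, 6) = (-22 + (9 + 1/(17 - 6))) + (-322 - 23*(-4) + 14*6 + 6*(-4)) = (-22 + (9 + 1/11)) + (-322 + 92 + 84 - 24) = (-22 + (9 + 1/11)) - 170 = (-22 + 100/11) - 170 = -142/11 - 170 = -2012/11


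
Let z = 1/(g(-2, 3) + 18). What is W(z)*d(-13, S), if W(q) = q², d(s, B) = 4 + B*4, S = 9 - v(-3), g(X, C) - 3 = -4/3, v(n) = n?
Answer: 468/3481 ≈ 0.13444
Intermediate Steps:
g(X, C) = 5/3 (g(X, C) = 3 - 4/3 = 5/3)
S = 12 (S = 9 - 1*(-3) = 9 + 3 = 12)
d(s, B) = 4 + 4*B
z = 3/59 (z = 1/(5/3 + 18) = 1/(59/3) = 3/59 ≈ 0.050847)
W(z)*d(-13, S) = (3/59)²*(4 + 4*12) = 9*(4 + 48)/3481 = (9/3481)*52 = 468/3481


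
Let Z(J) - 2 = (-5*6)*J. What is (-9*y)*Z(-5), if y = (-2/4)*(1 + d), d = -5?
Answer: -2736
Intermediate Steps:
Z(J) = 2 - 30*J (Z(J) = 2 + (-5*6)*J = 2 - 30*J)
y = 2 (y = (-2/4)*(1 - 5) = -2*¼*(-4) = -½*(-4) = 2)
(-9*y)*Z(-5) = (-9*2)*(2 - 30*(-5)) = -18*(2 + 150) = -18*152 = -2736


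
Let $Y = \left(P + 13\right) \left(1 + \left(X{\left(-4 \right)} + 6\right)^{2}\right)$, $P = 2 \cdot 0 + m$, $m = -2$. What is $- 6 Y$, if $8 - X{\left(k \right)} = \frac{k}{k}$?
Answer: $-11220$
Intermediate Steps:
$X{\left(k \right)} = 7$ ($X{\left(k \right)} = 8 - \frac{k}{k} = 8 - 1 = 7$)
$P = -2$ ($P = 2 \cdot 0 - 2 = 0 - 2 = -2$)
$Y = 1870$ ($Y = \left(-2 + 13\right) \left(1 + \left(7 + 6\right)^{2}\right) = 11 \left(1 + 13^{2}\right) = 11 \left(1 + 169\right) = 11 \cdot 170 = 1870$)
$- 6 Y = \left(-6\right) 1870 = -11220$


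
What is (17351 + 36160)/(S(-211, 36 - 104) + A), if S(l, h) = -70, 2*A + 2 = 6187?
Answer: 35674/2015 ≈ 17.704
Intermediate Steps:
A = 6185/2 (A = -1 + (½)*6187 = -1 + 6187/2 = 6185/2 ≈ 3092.5)
(17351 + 36160)/(S(-211, 36 - 104) + A) = (17351 + 36160)/(-70 + 6185/2) = 53511/(6045/2) = 53511*(2/6045) = 35674/2015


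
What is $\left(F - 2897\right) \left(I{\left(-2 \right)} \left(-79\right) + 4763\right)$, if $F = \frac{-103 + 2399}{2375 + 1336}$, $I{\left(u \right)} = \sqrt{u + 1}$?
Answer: $- \frac{51194967373}{3711} + \frac{849129209 i}{3711} \approx -1.3795 \cdot 10^{7} + 2.2881 \cdot 10^{5} i$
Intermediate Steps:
$I{\left(u \right)} = \sqrt{1 + u}$
$F = \frac{2296}{3711} \approx 0.6187$
$\left(F - 2897\right) \left(I{\left(-2 \right)} \left(-79\right) + 4763\right) = \left(\frac{2296}{3711} - 2897\right) \left(\sqrt{1 - 2} \left(-79\right) + 4763\right) = - \frac{10748471 \left(\sqrt{-1} \left(-79\right) + 4763\right)}{3711} = - \frac{10748471 \left(i \left(-79\right) + 4763\right)}{3711} = - \frac{10748471 \left(- 79 i + 4763\right)}{3711} = - \frac{10748471 \left(4763 - 79 i\right)}{3711} = - \frac{51194967373}{3711} + \frac{849129209 i}{3711}$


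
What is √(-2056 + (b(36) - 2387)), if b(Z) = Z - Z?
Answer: I*√4443 ≈ 66.656*I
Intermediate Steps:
b(Z) = 0
√(-2056 + (b(36) - 2387)) = √(-2056 + (0 - 2387)) = √(-2056 - 2387) = √(-4443) = I*√4443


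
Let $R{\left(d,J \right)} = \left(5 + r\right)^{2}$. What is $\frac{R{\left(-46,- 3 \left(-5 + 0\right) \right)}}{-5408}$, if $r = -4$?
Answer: $- \frac{1}{5408} \approx -0.00018491$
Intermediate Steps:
$R{\left(d,J \right)} = 1$ ($R{\left(d,J \right)} = \left(5 - 4\right)^{2} = 1^{2} = 1$)
$\frac{R{\left(-46,- 3 \left(-5 + 0\right) \right)}}{-5408} = 1 \frac{1}{-5408} = 1 \left(- \frac{1}{5408}\right) = - \frac{1}{5408}$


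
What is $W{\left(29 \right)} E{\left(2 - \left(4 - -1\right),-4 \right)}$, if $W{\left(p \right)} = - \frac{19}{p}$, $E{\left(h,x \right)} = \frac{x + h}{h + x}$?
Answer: $- \frac{19}{29} \approx -0.65517$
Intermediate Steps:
$E{\left(h,x \right)} = 1$ ($E{\left(h,x \right)} = \frac{h + x}{h + x} = 1$)
$W{\left(29 \right)} E{\left(2 - \left(4 - -1\right),-4 \right)} = - \frac{19}{29} \cdot 1 = \left(-19\right) \frac{1}{29} \cdot 1 = \left(- \frac{19}{29}\right) 1 = - \frac{19}{29}$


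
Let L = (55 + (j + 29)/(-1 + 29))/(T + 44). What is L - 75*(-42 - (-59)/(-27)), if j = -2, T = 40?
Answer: 23387501/7056 ≈ 3314.6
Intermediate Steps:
L = 1567/2352 (L = (55 + (-2 + 29)/(-1 + 29))/(40 + 44) = (55 + 27/28)/84 = (55 + 27*(1/28))*(1/84) = (55 + 27/28)*(1/84) = (1567/28)*(1/84) = 1567/2352 ≈ 0.66624)
L - 75*(-42 - (-59)/(-27)) = 1567/2352 - 75*(-42 - (-59)/(-27)) = 1567/2352 - 75*(-42 - (-59)*(-1)/27) = 1567/2352 - 75*(-42 - 1*59/27) = 1567/2352 - 75*(-42 - 59/27) = 1567/2352 - 75*(-1193/27) = 1567/2352 + 29825/9 = 23387501/7056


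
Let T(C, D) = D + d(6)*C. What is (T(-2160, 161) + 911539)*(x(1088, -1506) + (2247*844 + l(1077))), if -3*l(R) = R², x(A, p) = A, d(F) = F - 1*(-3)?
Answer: 1348127233380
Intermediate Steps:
d(F) = 3 + F (d(F) = F + 3 = 3 + F)
l(R) = -R²/3
T(C, D) = D + 9*C (T(C, D) = D + (3 + 6)*C = D + 9*C)
(T(-2160, 161) + 911539)*(x(1088, -1506) + (2247*844 + l(1077))) = ((161 + 9*(-2160)) + 911539)*(1088 + (2247*844 - ⅓*1077²)) = ((161 - 19440) + 911539)*(1088 + (1896468 - ⅓*1159929)) = (-19279 + 911539)*(1088 + (1896468 - 386643)) = 892260*(1088 + 1509825) = 892260*1510913 = 1348127233380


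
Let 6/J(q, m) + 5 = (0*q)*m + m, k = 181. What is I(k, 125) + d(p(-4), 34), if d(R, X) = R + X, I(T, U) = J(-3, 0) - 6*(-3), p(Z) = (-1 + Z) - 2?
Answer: 219/5 ≈ 43.800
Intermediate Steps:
p(Z) = -3 + Z
J(q, m) = 6/(-5 + m) (J(q, m) = 6/(-5 + ((0*q)*m + m)) = 6/(-5 + (0*m + m)) = 6/(-5 + (0 + m)) = 6/(-5 + m))
I(T, U) = 84/5 (I(T, U) = 6/(-5 + 0) - 6*(-3) = 6/(-5) + 18 = 6*(-⅕) + 18 = -6/5 + 18 = 84/5)
I(k, 125) + d(p(-4), 34) = 84/5 + ((-3 - 4) + 34) = 84/5 + (-7 + 34) = 84/5 + 27 = 219/5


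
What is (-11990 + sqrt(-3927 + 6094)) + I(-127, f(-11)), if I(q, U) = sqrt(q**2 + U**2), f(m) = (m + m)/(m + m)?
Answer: -11990 + sqrt(2167) + sqrt(16130) ≈ -11816.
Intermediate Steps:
f(m) = 1 (f(m) = (2*m)/((2*m)) = (2*m)*(1/(2*m)) = 1)
I(q, U) = sqrt(U**2 + q**2)
(-11990 + sqrt(-3927 + 6094)) + I(-127, f(-11)) = (-11990 + sqrt(-3927 + 6094)) + sqrt(1**2 + (-127)**2) = (-11990 + sqrt(2167)) + sqrt(1 + 16129) = (-11990 + sqrt(2167)) + sqrt(16130) = -11990 + sqrt(2167) + sqrt(16130)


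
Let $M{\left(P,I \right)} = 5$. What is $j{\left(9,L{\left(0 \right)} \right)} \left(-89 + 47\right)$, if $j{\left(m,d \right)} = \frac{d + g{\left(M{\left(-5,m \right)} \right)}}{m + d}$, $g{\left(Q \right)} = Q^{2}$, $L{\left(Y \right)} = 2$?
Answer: $- \frac{1134}{11} \approx -103.09$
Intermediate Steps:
$j{\left(m,d \right)} = \frac{25 + d}{d + m}$ ($j{\left(m,d \right)} = \frac{d + 5^{2}}{m + d} = \frac{d + 25}{d + m} = \frac{25 + d}{d + m}$)
$j{\left(9,L{\left(0 \right)} \right)} \left(-89 + 47\right) = \frac{25 + 2}{2 + 9} \left(-89 + 47\right) = \frac{1}{11} \cdot 27 \left(-42\right) = \frac{27}{11} \left(-42\right) = - \frac{1134}{11}$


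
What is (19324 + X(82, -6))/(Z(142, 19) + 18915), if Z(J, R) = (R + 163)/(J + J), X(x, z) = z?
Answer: 211012/206617 ≈ 1.0213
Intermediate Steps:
Z(J, R) = (163 + R)/(2*J) (Z(J, R) = (163 + R)/((2*J)) = (163 + R)*(1/(2*J)) = (163 + R)/(2*J))
(19324 + X(82, -6))/(Z(142, 19) + 18915) = (19324 - 6)/((1/2)*(163 + 19)/142 + 18915) = 19318/((1/2)*(1/142)*182 + 18915) = 19318/(91/142 + 18915) = 19318/(2686021/142) = 19318*(142/2686021) = 211012/206617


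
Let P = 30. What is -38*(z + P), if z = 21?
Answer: -1938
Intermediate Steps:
-38*(z + P) = -38*(21 + 30) = -38*51 = -1938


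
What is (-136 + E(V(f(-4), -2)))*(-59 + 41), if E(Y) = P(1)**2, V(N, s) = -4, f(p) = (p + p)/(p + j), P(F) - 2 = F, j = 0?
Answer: 2286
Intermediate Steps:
P(F) = 2 + F
f(p) = 2 (f(p) = (p + p)/(p + 0) = (2*p)/p = 2)
E(Y) = 9 (E(Y) = (2 + 1)**2 = 3**2 = 9)
(-136 + E(V(f(-4), -2)))*(-59 + 41) = (-136 + 9)*(-59 + 41) = -127*(-18) = 2286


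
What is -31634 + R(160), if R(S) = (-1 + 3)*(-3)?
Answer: -31640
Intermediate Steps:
R(S) = -6 (R(S) = 2*(-3) = -6)
-31634 + R(160) = -31634 - 6 = -31640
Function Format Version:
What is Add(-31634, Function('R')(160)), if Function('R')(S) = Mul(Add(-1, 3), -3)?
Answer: -31640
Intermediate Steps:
Function('R')(S) = -6 (Function('R')(S) = Mul(2, -3) = -6)
Add(-31634, Function('R')(160)) = Add(-31634, -6) = -31640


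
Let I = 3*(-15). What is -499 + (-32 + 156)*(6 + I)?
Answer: -5335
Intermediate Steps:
I = -45
-499 + (-32 + 156)*(6 + I) = -499 + (-32 + 156)*(6 - 45) = -499 + 124*(-39) = -499 - 4836 = -5335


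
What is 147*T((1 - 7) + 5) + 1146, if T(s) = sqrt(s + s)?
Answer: 1146 + 147*I*sqrt(2) ≈ 1146.0 + 207.89*I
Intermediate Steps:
T(s) = sqrt(2)*sqrt(s) (T(s) = sqrt(2*s) = sqrt(2)*sqrt(s))
147*T((1 - 7) + 5) + 1146 = 147*(sqrt(2)*sqrt((1 - 7) + 5)) + 1146 = 147*(sqrt(2)*sqrt(-6 + 5)) + 1146 = 147*(sqrt(2)*sqrt(-1)) + 1146 = 147*(sqrt(2)*I) + 1146 = 147*(I*sqrt(2)) + 1146 = 147*I*sqrt(2) + 1146 = 1146 + 147*I*sqrt(2)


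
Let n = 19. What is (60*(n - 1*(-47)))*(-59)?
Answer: -233640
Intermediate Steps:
(60*(n - 1*(-47)))*(-59) = (60*(19 - 1*(-47)))*(-59) = (60*(19 + 47))*(-59) = (60*66)*(-59) = 3960*(-59) = -233640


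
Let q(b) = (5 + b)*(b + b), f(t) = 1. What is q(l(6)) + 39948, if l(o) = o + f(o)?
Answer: 40116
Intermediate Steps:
l(o) = 1 + o (l(o) = o + 1 = 1 + o)
q(b) = 2*b*(5 + b) (q(b) = (5 + b)*(2*b) = 2*b*(5 + b))
q(l(6)) + 39948 = 2*(1 + 6)*(5 + (1 + 6)) + 39948 = 2*7*(5 + 7) + 39948 = 2*7*12 + 39948 = 168 + 39948 = 40116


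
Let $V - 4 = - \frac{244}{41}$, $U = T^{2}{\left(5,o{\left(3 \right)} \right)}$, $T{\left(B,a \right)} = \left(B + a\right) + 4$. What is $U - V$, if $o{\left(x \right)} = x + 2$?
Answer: $\frac{8116}{41} \approx 197.95$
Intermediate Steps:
$o{\left(x \right)} = 2 + x$
$T{\left(B,a \right)} = 4 + B + a$
$U = 196$ ($U = \left(4 + 5 + \left(2 + 3\right)\right)^{2} = \left(4 + 5 + 5\right)^{2} = 14^{2} = 196$)
$V = - \frac{80}{41}$ ($V = 4 - \frac{244}{41} = - \frac{80}{41} \approx -1.9512$)
$U - V = 196 - - \frac{80}{41} = 196 + \frac{80}{41} = \frac{8116}{41}$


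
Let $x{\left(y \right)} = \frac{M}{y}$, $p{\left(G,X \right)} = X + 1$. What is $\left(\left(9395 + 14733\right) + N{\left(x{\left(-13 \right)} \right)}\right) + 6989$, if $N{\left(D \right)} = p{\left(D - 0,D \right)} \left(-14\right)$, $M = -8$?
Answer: $\frac{404227}{13} \approx 31094.0$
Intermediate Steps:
$p{\left(G,X \right)} = 1 + X$
$x{\left(y \right)} = - \frac{8}{y}$
$N{\left(D \right)} = -14 - 14 D$ ($N{\left(D \right)} = \left(1 + D\right) \left(-14\right) = -14 - 14 D$)
$\left(\left(9395 + 14733\right) + N{\left(x{\left(-13 \right)} \right)}\right) + 6989 = \left(\left(9395 + 14733\right) - \left(14 + 14 \left(- \frac{8}{-13}\right)\right)\right) + 6989 = \left(24128 - \left(14 + 14 \left(\left(-8\right) \left(- \frac{1}{13}\right)\right)\right)\right) + 6989 = \left(24128 - \frac{294}{13}\right) + 6989 = \frac{313370}{13} + 6989 = \frac{404227}{13}$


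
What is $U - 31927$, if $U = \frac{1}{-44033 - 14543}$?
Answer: $- \frac{1870155953}{58576} \approx -31927.0$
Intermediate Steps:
$U = - \frac{1}{58576}$ ($U = \frac{1}{-58576} = - \frac{1}{58576} \approx -1.7072 \cdot 10^{-5}$)
$U - 31927 = - \frac{1}{58576} - 31927 = - \frac{1870155953}{58576}$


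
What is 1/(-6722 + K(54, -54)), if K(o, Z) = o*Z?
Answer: -1/9638 ≈ -0.00010376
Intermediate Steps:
K(o, Z) = Z*o
1/(-6722 + K(54, -54)) = 1/(-6722 - 54*54) = 1/(-6722 - 2916) = 1/(-9638) = -1/9638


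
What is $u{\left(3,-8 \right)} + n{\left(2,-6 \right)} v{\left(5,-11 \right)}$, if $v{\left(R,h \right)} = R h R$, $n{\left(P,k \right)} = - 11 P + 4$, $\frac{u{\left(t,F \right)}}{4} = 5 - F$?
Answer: $5002$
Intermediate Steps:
$u{\left(t,F \right)} = 20 - 4 F$ ($u{\left(t,F \right)} = 4 \left(5 - F\right) = 20 - 4 F$)
$n{\left(P,k \right)} = 4 - 11 P$
$v{\left(R,h \right)} = h R^{2}$
$u{\left(3,-8 \right)} + n{\left(2,-6 \right)} v{\left(5,-11 \right)} = \left(20 - -32\right) + \left(4 - 22\right) \left(- 11 \cdot 5^{2}\right) = \left(20 + 32\right) + \left(4 - 22\right) \left(\left(-11\right) 25\right) = 52 - -4950 = 52 + 4950 = 5002$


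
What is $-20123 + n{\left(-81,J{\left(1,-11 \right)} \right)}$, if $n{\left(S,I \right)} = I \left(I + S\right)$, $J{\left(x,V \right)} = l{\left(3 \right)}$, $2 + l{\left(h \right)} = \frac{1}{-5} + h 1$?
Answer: $- \frac{504679}{25} \approx -20187.0$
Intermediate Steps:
$l{\left(h \right)} = - \frac{11}{5} + h$ ($l{\left(h \right)} = -2 + \left(\frac{1}{-5} + h 1\right) = -2 + \left(- \frac{1}{5} + h\right) = - \frac{11}{5} + h$)
$J{\left(x,V \right)} = \frac{4}{5}$ ($J{\left(x,V \right)} = - \frac{11}{5} + 3 = \frac{4}{5}$)
$-20123 + n{\left(-81,J{\left(1,-11 \right)} \right)} = -20123 + \frac{4 \left(\frac{4}{5} - 81\right)}{5} = -20123 + \frac{4}{5} \left(- \frac{401}{5}\right) = -20123 - \frac{1604}{25} = - \frac{504679}{25}$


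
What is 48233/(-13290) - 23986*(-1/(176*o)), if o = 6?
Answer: 7439997/389840 ≈ 19.085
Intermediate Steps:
48233/(-13290) - 23986*(-1/(176*o)) = 48233/(-13290) - 23986/((-176*6)) = 48233*(-1/13290) - 23986/(-1056) = -48233/13290 - 23986*(-1/1056) = -48233/13290 + 11993/528 = 7439997/389840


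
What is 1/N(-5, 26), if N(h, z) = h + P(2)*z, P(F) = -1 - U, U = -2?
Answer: 1/21 ≈ 0.047619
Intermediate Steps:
P(F) = 1 (P(F) = -1 - 1*(-2) = -1 + 2 = 1)
N(h, z) = h + z (N(h, z) = h + 1*z = h + z)
1/N(-5, 26) = 1/(-5 + 26) = 1/21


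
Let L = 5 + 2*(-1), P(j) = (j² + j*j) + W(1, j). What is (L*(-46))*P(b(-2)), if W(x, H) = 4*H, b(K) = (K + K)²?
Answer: -79488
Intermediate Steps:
b(K) = 4*K² (b(K) = (2*K)² = 4*K²)
P(j) = 2*j² + 4*j (P(j) = (j² + j*j) + 4*j = (j² + j²) + 4*j = 2*j² + 4*j)
L = 3 (L = 5 - 2 = 3)
(L*(-46))*P(b(-2)) = (3*(-46))*(2*(4*(-2)²)*(2 + 4*(-2)²)) = -276*4*4*(2 + 4*4) = -276*16*(2 + 16) = -276*16*18 = -138*576 = -79488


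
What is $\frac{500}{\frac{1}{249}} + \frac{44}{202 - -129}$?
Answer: $\frac{41209544}{331} \approx 1.245 \cdot 10^{5}$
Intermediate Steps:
$\frac{500}{\frac{1}{249}} + \frac{44}{202 - -129} = 500 \frac{1}{\frac{1}{249}} + \frac{44}{202 + 129} = 500 \cdot 249 + \frac{44}{331} = 124500 + 44 \cdot \frac{1}{331} = 124500 + \frac{44}{331} = \frac{41209544}{331}$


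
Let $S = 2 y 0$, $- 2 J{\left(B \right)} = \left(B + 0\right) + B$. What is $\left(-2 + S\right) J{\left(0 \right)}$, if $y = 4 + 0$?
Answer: $0$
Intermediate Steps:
$y = 4$
$J{\left(B \right)} = - B$ ($J{\left(B \right)} = - \frac{\left(B + 0\right) + B}{2} = - \frac{B + B}{2} = - \frac{2 B}{2} = - B$)
$S = 0$ ($S = 2 \cdot 4 \cdot 0 = 8 \cdot 0 = 0$)
$\left(-2 + S\right) J{\left(0 \right)} = \left(-2 + 0\right) \left(\left(-1\right) 0\right) = \left(-2\right) 0 = 0$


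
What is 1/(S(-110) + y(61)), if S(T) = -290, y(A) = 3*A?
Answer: -1/107 ≈ -0.0093458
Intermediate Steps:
1/(S(-110) + y(61)) = 1/(-290 + 3*61) = 1/(-290 + 183) = 1/(-107) = -1/107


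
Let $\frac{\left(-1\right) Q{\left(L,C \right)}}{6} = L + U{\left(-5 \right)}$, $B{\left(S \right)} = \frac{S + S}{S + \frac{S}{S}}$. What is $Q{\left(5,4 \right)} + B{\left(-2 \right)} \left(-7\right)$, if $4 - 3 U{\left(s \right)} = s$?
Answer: $-76$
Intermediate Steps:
$U{\left(s \right)} = \frac{4}{3} - \frac{s}{3}$
$B{\left(S \right)} = \frac{2 S}{1 + S}$ ($B{\left(S \right)} = \frac{2 S}{S + 1} = \frac{2 S}{1 + S}$)
$Q{\left(L,C \right)} = -18 - 6 L$ ($Q{\left(L,C \right)} = - 6 \left(L + \left(\frac{4}{3} - - \frac{5}{3}\right)\right) = - 6 \left(L + \left(\frac{4}{3} + \frac{5}{3}\right)\right) = - 6 \left(L + 3\right) = - 6 \left(3 + L\right) = -18 - 6 L$)
$Q{\left(5,4 \right)} + B{\left(-2 \right)} \left(-7\right) = \left(-18 - 30\right) + 2 \left(-2\right) \frac{1}{1 - 2} \left(-7\right) = \left(-18 - 30\right) + 2 \left(-2\right) \frac{1}{-1} \left(-7\right) = -48 + 2 \left(-2\right) \left(-1\right) \left(-7\right) = -48 + 4 \left(-7\right) = -48 - 28 = -76$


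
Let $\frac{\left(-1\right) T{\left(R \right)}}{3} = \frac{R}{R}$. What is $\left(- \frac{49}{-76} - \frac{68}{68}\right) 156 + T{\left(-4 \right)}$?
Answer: $- \frac{1110}{19} \approx -58.421$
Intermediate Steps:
$T{\left(R \right)} = -3$ ($T{\left(R \right)} = - 3 \frac{R}{R} = \left(-3\right) 1 = -3$)
$\left(- \frac{49}{-76} - \frac{68}{68}\right) 156 + T{\left(-4 \right)} = \left(- \frac{49}{-76} - \frac{68}{68}\right) 156 - 3 = \left(\left(-49\right) \left(- \frac{1}{76}\right) - 1\right) 156 - 3 = \left(\frac{49}{76} - 1\right) 156 - 3 = \left(- \frac{27}{76}\right) 156 - 3 = - \frac{1053}{19} - 3 = - \frac{1110}{19}$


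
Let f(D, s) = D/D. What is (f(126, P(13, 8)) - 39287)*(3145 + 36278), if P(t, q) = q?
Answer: -1548771978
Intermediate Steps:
f(D, s) = 1
(f(126, P(13, 8)) - 39287)*(3145 + 36278) = (1 - 39287)*(3145 + 36278) = -39286*39423 = -1548771978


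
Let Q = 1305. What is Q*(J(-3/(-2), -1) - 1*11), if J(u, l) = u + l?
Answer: -27405/2 ≈ -13703.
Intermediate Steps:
J(u, l) = l + u
Q*(J(-3/(-2), -1) - 1*11) = 1305*((-1 - 3/(-2)) - 1*11) = 1305*((-1 - 3*(-1/2)) - 11) = 1305*((-1 + 3/2) - 11) = 1305*(1/2 - 11) = 1305*(-21/2) = -27405/2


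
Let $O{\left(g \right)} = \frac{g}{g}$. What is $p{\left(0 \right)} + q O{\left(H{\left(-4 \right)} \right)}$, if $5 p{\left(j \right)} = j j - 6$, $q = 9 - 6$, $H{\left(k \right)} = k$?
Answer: $\frac{9}{5} \approx 1.8$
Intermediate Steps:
$q = 3$ ($q = 9 - 6 = 3$)
$O{\left(g \right)} = 1$
$p{\left(j \right)} = - \frac{6}{5} + \frac{j^{2}}{5}$ ($p{\left(j \right)} = \frac{j j - 6}{5} = \frac{j^{2} - 6}{5} = \frac{-6 + j^{2}}{5} = - \frac{6}{5} + \frac{j^{2}}{5}$)
$p{\left(0 \right)} + q O{\left(H{\left(-4 \right)} \right)} = \left(- \frac{6}{5} + \frac{0^{2}}{5}\right) + 3 \cdot 1 = \left(- \frac{6}{5} + \frac{1}{5} \cdot 0\right) + 3 = \left(- \frac{6}{5} + 0\right) + 3 = - \frac{6}{5} + 3 = \frac{9}{5}$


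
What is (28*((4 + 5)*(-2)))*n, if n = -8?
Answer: 4032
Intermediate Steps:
(28*((4 + 5)*(-2)))*n = (28*((4 + 5)*(-2)))*(-8) = (28*(9*(-2)))*(-8) = (28*(-18))*(-8) = -504*(-8) = 4032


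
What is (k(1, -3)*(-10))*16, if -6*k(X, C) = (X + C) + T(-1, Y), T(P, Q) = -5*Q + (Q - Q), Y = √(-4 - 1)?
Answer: -160/3 - 400*I*√5/3 ≈ -53.333 - 298.14*I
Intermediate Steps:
Y = I*√5 (Y = √(-5) = I*√5 ≈ 2.2361*I)
T(P, Q) = -5*Q (T(P, Q) = -5*Q + 0 = -5*Q)
k(X, C) = -C/6 - X/6 + 5*I*√5/6 (k(X, C) = -((X + C) - 5*I*√5)/6 = -((C + X) - 5*I*√5)/6 = -(C + X - 5*I*√5)/6 = -C/6 - X/6 + 5*I*√5/6)
(k(1, -3)*(-10))*16 = ((-⅙*(-3) - ⅙*1 + 5*I*√5/6)*(-10))*16 = ((½ - ⅙ + 5*I*√5/6)*(-10))*16 = ((⅓ + 5*I*√5/6)*(-10))*16 = (-10/3 - 25*I*√5/3)*16 = -160/3 - 400*I*√5/3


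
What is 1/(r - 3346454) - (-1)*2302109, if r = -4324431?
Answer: 17659213396464/7670885 ≈ 2.3021e+6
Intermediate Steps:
1/(r - 3346454) - (-1)*2302109 = 1/(-4324431 - 3346454) - (-1)*2302109 = 1/(-7670885) - 1*(-2302109) = -1/7670885 + 2302109 = 17659213396464/7670885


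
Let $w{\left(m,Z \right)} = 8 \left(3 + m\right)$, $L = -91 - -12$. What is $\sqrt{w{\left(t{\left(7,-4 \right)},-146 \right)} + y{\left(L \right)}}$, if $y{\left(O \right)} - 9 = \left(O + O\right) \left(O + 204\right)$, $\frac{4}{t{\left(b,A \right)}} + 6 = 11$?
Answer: $\frac{19 i \sqrt{1365}}{5} \approx 140.39 i$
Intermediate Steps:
$L = -79$ ($L = -91 + 12 = -79$)
$t{\left(b,A \right)} = \frac{4}{5}$ ($t{\left(b,A \right)} = \frac{4}{-6 + 11} = \frac{4}{5}$)
$y{\left(O \right)} = 9 + 2 O \left(204 + O\right)$ ($y{\left(O \right)} = 9 + \left(O + O\right) \left(O + 204\right) = 9 + 2 O \left(204 + O\right)$)
$w{\left(m,Z \right)} = 24 + 8 m$
$\sqrt{w{\left(t{\left(7,-4 \right)},-146 \right)} + y{\left(L \right)}} = \sqrt{\left(24 + 8 \cdot \frac{4}{5}\right) + \left(9 + 2 \left(-79\right)^{2} + 408 \left(-79\right)\right)} = \sqrt{\left(24 + \frac{32}{5}\right) + \left(9 + 2 \cdot 6241 - 32232\right)} = \sqrt{\frac{152}{5} + \left(9 + 12482 - 32232\right)} = \sqrt{\frac{152}{5} - 19741} = \sqrt{- \frac{98553}{5}} = \frac{19 i \sqrt{1365}}{5}$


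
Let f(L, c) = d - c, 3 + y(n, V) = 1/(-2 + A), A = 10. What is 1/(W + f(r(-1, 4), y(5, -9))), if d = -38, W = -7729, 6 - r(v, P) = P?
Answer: -8/62113 ≈ -0.00012880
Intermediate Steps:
r(v, P) = 6 - P
y(n, V) = -23/8 (y(n, V) = -3 + 1/(-2 + 10) = -3 + 1/8 = -3 + ⅛ = -23/8)
f(L, c) = -38 - c
1/(W + f(r(-1, 4), y(5, -9))) = 1/(-7729 + (-38 - 1*(-23/8))) = 1/(-7729 + (-38 + 23/8)) = 1/(-7729 - 281/8) = 1/(-62113/8) = -8/62113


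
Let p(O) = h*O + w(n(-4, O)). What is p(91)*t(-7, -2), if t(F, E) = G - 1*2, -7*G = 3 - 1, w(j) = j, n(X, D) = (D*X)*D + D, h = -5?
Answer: 76544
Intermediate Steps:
n(X, D) = D + X*D² (n(X, D) = X*D² + D = D + X*D²)
G = -2/7 (G = -(3 - 1)/7 = -⅐*2 = -2/7 ≈ -0.28571)
t(F, E) = -16/7 (t(F, E) = -2/7 - 1*2 = -2/7 - 2 = -16/7)
p(O) = -5*O + O*(1 - 4*O) (p(O) = -5*O + O*(1 + O*(-4)) = -5*O + O*(1 - 4*O))
p(91)*t(-7, -2) = (4*91*(-1 - 1*91))*(-16/7) = (4*91*(-1 - 91))*(-16/7) = (4*91*(-92))*(-16/7) = -33488*(-16/7) = 76544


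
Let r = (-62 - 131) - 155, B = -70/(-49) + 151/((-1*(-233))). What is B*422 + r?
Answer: 861726/1631 ≈ 528.34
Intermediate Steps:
B = 3387/1631 (B = -70*(-1/49) + 151/233 = 10/7 + 151*(1/233) = 10/7 + 151/233 = 3387/1631 ≈ 2.0766)
r = -348 (r = -193 - 155 = -348)
B*422 + r = (3387/1631)*422 - 348 = 1429314/1631 - 348 = 861726/1631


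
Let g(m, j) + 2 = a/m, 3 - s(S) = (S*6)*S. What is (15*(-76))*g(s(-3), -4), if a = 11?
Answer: 42940/17 ≈ 2525.9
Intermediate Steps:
s(S) = 3 - 6*S**2 (s(S) = 3 - S*6*S = 3 - 6*S*S = 3 - 6*S**2)
g(m, j) = -2 + 11/m
(15*(-76))*g(s(-3), -4) = (15*(-76))*(-2 + 11/(3 - 6*(-3)**2)) = -1140*(-2 + 11/(3 - 6*9)) = -1140*(-2 + 11/(3 - 54)) = -1140*(-2 + 11/(-51)) = -1140*(-2 + 11*(-1/51)) = -1140*(-2 - 11/51) = -1140*(-113/51) = 42940/17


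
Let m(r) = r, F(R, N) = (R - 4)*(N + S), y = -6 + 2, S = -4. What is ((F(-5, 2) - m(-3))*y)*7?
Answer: -588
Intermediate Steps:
y = -4
F(R, N) = (-4 + N)*(-4 + R) (F(R, N) = (R - 4)*(N - 4) = (-4 + R)*(-4 + N) = (-4 + N)*(-4 + R))
((F(-5, 2) - m(-3))*y)*7 = (((16 - 4*2 - 4*(-5) + 2*(-5)) - 1*(-3))*(-4))*7 = (((16 - 8 + 20 - 10) + 3)*(-4))*7 = ((18 + 3)*(-4))*7 = (21*(-4))*7 = -84*7 = -588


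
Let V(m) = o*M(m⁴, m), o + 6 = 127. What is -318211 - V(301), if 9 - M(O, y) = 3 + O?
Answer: 993233166384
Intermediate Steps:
o = 121 (o = -6 + 127 = 121)
M(O, y) = 6 - O (M(O, y) = 9 - (3 + O) = 9 + (-3 - O) = 6 - O)
V(m) = 726 - 121*m⁴ (V(m) = 121*(6 - m⁴) = 726 - 121*m⁴)
-318211 - V(301) = -318211 - (726 - 121*301⁴) = -318211 - (726 - 121*8208541201) = -318211 - (726 - 993233485321) = -318211 - 1*(-993233484595) = -318211 + 993233484595 = 993233166384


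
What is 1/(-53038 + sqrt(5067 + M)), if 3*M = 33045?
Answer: -26519/1406506681 - sqrt(16082)/2813013362 ≈ -1.8900e-5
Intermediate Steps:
M = 11015 (M = (1/3)*33045 = 11015)
1/(-53038 + sqrt(5067 + M)) = 1/(-53038 + sqrt(5067 + 11015)) = 1/(-53038 + sqrt(16082))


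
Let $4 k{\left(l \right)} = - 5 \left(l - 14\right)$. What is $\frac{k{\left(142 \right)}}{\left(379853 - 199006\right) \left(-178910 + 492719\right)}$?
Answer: $- \frac{160}{56751416223} \approx -2.8193 \cdot 10^{-9}$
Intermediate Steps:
$k{\left(l \right)} = \frac{35}{2} - \frac{5 l}{4}$ ($k{\left(l \right)} = \frac{\left(-5\right) \left(l - 14\right)}{4} = \frac{\left(-5\right) \left(-14 + l\right)}{4} = \frac{70 - 5 l}{4} = \frac{35}{2} - \frac{5 l}{4}$)
$\frac{k{\left(142 \right)}}{\left(379853 - 199006\right) \left(-178910 + 492719\right)} = \frac{\frac{35}{2} - \frac{355}{2}}{\left(379853 - 199006\right) \left(-178910 + 492719\right)} = \frac{\frac{35}{2} - \frac{355}{2}}{180847 \cdot 313809} = - \frac{160}{56751416223}$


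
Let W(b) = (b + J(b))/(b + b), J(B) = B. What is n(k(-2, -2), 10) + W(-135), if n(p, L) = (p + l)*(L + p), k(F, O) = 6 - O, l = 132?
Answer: 2521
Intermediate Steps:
n(p, L) = (132 + p)*(L + p) (n(p, L) = (p + 132)*(L + p) = (132 + p)*(L + p))
W(b) = 1 (W(b) = (b + b)/(b + b) = (2*b)/((2*b)) = (2*b)*(1/(2*b)) = 1)
n(k(-2, -2), 10) + W(-135) = ((6 - 1*(-2))**2 + 132*10 + 132*(6 - 1*(-2)) + 10*(6 - 1*(-2))) + 1 = ((6 + 2)**2 + 1320 + 132*(6 + 2) + 10*(6 + 2)) + 1 = (8**2 + 1320 + 132*8 + 10*8) + 1 = (64 + 1320 + 1056 + 80) + 1 = 2520 + 1 = 2521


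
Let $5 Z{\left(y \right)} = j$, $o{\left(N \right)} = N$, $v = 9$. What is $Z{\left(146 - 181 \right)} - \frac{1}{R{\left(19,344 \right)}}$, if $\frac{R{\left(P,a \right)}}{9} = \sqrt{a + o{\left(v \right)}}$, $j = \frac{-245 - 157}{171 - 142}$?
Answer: $- \frac{402}{145} - \frac{\sqrt{353}}{3177} \approx -2.7783$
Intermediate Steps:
$j = - \frac{402}{29} \approx -13.862$
$Z{\left(y \right)} = - \frac{402}{145}$ ($Z{\left(y \right)} = \frac{1}{5} \left(- \frac{402}{29}\right) = - \frac{402}{145}$)
$R{\left(P,a \right)} = 9 \sqrt{9 + a}$ ($R{\left(P,a \right)} = 9 \sqrt{a + 9} = 9 \sqrt{9 + a}$)
$Z{\left(146 - 181 \right)} - \frac{1}{R{\left(19,344 \right)}} = - \frac{402}{145} - \frac{1}{9 \sqrt{9 + 344}} = - \frac{402}{145} - \frac{1}{9 \sqrt{353}} = - \frac{402}{145} - \frac{\sqrt{353}}{3177}$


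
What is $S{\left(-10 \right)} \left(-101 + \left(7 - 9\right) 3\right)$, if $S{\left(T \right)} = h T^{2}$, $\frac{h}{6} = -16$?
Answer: $1027200$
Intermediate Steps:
$h = -96$ ($h = 6 \left(-16\right) = -96$)
$S{\left(T \right)} = - 96 T^{2}$
$S{\left(-10 \right)} \left(-101 + \left(7 - 9\right) 3\right) = - 96 \left(-10\right)^{2} \left(-101 + \left(7 - 9\right) 3\right) = \left(-96\right) 100 \left(-101 + \left(7 - 9\right) 3\right) = - 9600 \left(-101 - 6\right) = \left(-9600\right) \left(-107\right) = 1027200$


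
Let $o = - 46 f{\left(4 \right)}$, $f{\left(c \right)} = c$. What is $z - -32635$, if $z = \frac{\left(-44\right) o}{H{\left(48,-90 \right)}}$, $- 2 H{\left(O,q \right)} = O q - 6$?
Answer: $\frac{70597601}{2163} \approx 32639.0$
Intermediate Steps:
$H{\left(O,q \right)} = 3 - \frac{O q}{2}$ ($H{\left(O,q \right)} = - \frac{O q - 6}{2} = - \frac{-6 + O q}{2} = 3 - \frac{O q}{2}$)
$o = -184$ ($o = \left(-46\right) 4 = -184$)
$z = \frac{8096}{2163}$ ($z = \frac{\left(-44\right) \left(-184\right)}{3 - 24 \left(-90\right)} = \frac{8096}{3 + 2160} = \frac{8096}{2163} \approx 3.743$)
$z - -32635 = \frac{8096}{2163} - -32635 = \frac{8096}{2163} + 32635 = \frac{70597601}{2163}$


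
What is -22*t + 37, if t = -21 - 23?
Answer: 1005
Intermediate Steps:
t = -44
-22*t + 37 = -22*(-44) + 37 = 968 + 37 = 1005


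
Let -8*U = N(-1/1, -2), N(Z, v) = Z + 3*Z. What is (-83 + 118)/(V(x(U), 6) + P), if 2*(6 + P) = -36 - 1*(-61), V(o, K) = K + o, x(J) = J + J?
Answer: 70/27 ≈ 2.5926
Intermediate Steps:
N(Z, v) = 4*Z
U = ½ (U = -(-1/1)/2 = -(-1*1)/2 = -(-1)/2 = -⅛*(-4) = ½ ≈ 0.50000)
x(J) = 2*J
P = 13/2 (P = -6 + (-36 - 1*(-61))/2 = -6 + (-36 + 61)/2 = -6 + (½)*25 = -6 + 25/2 = 13/2 ≈ 6.5000)
(-83 + 118)/(V(x(U), 6) + P) = (-83 + 118)/((6 + 2*(½)) + 13/2) = 35/((6 + 1) + 13/2) = 35/(7 + 13/2) = 35/(27/2) = 35*(2/27) = 70/27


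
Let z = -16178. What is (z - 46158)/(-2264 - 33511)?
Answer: 62336/35775 ≈ 1.7424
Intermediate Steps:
(z - 46158)/(-2264 - 33511) = (-16178 - 46158)/(-2264 - 33511) = -62336/(-35775) = -62336*(-1/35775) = 62336/35775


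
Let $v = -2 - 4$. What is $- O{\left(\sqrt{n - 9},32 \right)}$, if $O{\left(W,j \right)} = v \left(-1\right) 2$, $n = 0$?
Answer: $-12$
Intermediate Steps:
$v = -6$ ($v = -2 - 4 = -6$)
$O{\left(W,j \right)} = 12$ ($O{\left(W,j \right)} = \left(-6\right) \left(-1\right) 2 = 6 \cdot 2 = 12$)
$- O{\left(\sqrt{n - 9},32 \right)} = \left(-1\right) 12 = -12$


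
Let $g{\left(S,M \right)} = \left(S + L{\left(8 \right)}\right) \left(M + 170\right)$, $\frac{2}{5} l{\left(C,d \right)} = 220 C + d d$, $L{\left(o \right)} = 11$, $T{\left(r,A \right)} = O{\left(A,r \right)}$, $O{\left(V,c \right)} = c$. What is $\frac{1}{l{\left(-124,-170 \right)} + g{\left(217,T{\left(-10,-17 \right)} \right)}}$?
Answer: $\frac{1}{40530} \approx 2.4673 \cdot 10^{-5}$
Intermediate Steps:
$T{\left(r,A \right)} = r$
$l{\left(C,d \right)} = 550 C + \frac{5 d^{2}}{2}$ ($l{\left(C,d \right)} = \frac{5 \left(220 C + d d\right)}{2} = \frac{5 \left(220 C + d^{2}\right)}{2} = \frac{5 \left(d^{2} + 220 C\right)}{2} = 550 C + \frac{5 d^{2}}{2}$)
$g{\left(S,M \right)} = \left(11 + S\right) \left(170 + M\right)$ ($g{\left(S,M \right)} = \left(S + 11\right) \left(M + 170\right) = \left(11 + S\right) \left(170 + M\right)$)
$\frac{1}{l{\left(-124,-170 \right)} + g{\left(217,T{\left(-10,-17 \right)} \right)}} = \frac{1}{\left(550 \left(-124\right) + \frac{5 \left(-170\right)^{2}}{2}\right) + \left(1870 + 11 \left(-10\right) + 170 \cdot 217 - 2170\right)} = \frac{1}{\left(-68200 + \frac{5}{2} \cdot 28900\right) + \left(1870 - 110 + 36890 - 2170\right)} = \frac{1}{\left(-68200 + 72250\right) + 36480} = \frac{1}{4050 + 36480} = \frac{1}{40530}$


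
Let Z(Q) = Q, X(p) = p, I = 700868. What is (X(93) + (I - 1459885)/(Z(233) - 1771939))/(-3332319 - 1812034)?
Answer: -165527675/9114281076218 ≈ -1.8161e-5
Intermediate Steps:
(X(93) + (I - 1459885)/(Z(233) - 1771939))/(-3332319 - 1812034) = (93 + (700868 - 1459885)/(233 - 1771939))/(-3332319 - 1812034) = (93 - 759017/(-1771706))/(-5144353) = (93 - 759017*(-1/1771706))*(-1/5144353) = (93 + 759017/1771706)*(-1/5144353) = (165527675/1771706)*(-1/5144353) = -165527675/9114281076218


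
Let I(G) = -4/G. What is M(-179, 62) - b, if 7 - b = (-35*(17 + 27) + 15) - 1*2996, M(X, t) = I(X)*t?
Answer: -810264/179 ≈ -4526.6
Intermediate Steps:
M(X, t) = -4*t/X (M(X, t) = (-4/X)*t = -4*t/X)
b = 4528 (b = 7 - ((-35*(17 + 27) + 15) - 1*2996) = 7 - ((-35*44 + 15) - 2996) = 7 - ((-1540 + 15) - 2996) = 7 - (-1525 - 2996) = 7 - 1*(-4521) = 7 + 4521 = 4528)
M(-179, 62) - b = -4*62/(-179) - 1*4528 = -4*62*(-1/179) - 4528 = 248/179 - 4528 = -810264/179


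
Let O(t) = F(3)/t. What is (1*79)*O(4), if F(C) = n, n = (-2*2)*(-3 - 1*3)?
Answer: 474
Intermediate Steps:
n = 24 (n = -4*(-3 - 3) = -4*(-6) = 24)
F(C) = 24
O(t) = 24/t
(1*79)*O(4) = (1*79)*(24/4) = 79*(24*(¼)) = 79*6 = 474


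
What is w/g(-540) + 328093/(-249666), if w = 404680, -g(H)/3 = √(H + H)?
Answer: -328093/249666 + 20234*I*√30/27 ≈ -1.3141 + 4104.7*I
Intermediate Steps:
g(H) = -3*√2*√H (g(H) = -3*√(H + H) = -3*√2*√H)
w/g(-540) + 328093/(-249666) = 404680/((-3*√2*√(-540))) + 328093/(-249666) = 404680/((-3*√2*6*I*√15)) + 328093*(-1/249666) = 404680/((-18*I*√30)) - 328093/249666 = 404680*(I*√30/540) - 328093/249666 = 20234*I*√30/27 - 328093/249666 = -328093/249666 + 20234*I*√30/27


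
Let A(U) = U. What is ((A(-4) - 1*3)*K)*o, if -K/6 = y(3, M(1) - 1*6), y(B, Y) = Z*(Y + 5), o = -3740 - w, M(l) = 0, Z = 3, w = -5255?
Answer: -190890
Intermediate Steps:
o = 1515 (o = -3740 - 1*(-5255) = -3740 + 5255 = 1515)
y(B, Y) = 15 + 3*Y (y(B, Y) = 3*(Y + 5) = 3*(5 + Y) = 15 + 3*Y)
K = 18 (K = -6*(15 + 3*(0 - 1*6)) = -6*(15 + 3*(0 - 6)) = -6*(15 + 3*(-6)) = -6*(15 - 18) = -6*(-3) = 18)
((A(-4) - 1*3)*K)*o = ((-4 - 1*3)*18)*1515 = ((-4 - 3)*18)*1515 = -7*18*1515 = -126*1515 = -190890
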